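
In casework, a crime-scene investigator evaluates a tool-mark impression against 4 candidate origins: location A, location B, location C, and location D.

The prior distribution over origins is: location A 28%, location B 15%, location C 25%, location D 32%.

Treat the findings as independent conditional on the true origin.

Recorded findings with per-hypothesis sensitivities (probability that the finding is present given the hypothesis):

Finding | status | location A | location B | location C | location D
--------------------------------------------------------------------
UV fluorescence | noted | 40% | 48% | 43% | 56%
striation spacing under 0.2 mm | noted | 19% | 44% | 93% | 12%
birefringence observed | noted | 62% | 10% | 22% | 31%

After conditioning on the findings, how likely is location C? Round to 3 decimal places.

Multiply each prior by the joint likelihood of the evidence pattern:
  location A: 0.28 × 0.40 × 0.19 × 0.62 = 0.013194
  location B: 0.15 × 0.48 × 0.44 × 0.10 = 0.003168
  location C: 0.25 × 0.43 × 0.93 × 0.22 = 0.021995
  location D: 0.32 × 0.56 × 0.12 × 0.31 = 0.0066662
The unnormalized weights sum to 0.045022.
P(location C | evidence) = 0.021995 / 0.045022 ≈ 0.489.

0.489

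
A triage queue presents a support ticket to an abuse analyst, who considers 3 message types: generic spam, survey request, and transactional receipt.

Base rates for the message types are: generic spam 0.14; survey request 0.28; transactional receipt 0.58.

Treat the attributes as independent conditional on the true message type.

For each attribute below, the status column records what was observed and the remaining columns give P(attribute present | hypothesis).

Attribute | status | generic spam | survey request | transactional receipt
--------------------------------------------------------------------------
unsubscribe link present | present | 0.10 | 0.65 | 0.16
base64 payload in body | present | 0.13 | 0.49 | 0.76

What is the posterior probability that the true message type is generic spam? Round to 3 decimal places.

Multiply each prior by the joint likelihood of the attribute pattern:
  generic spam: 0.14 × 0.10 × 0.13 = 0.00182
  survey request: 0.28 × 0.65 × 0.49 = 0.08918
  transactional receipt: 0.58 × 0.16 × 0.76 = 0.070528
The unnormalized weights sum to 0.16153.
P(generic spam | evidence) = 0.00182 / 0.16153 ≈ 0.011.

0.011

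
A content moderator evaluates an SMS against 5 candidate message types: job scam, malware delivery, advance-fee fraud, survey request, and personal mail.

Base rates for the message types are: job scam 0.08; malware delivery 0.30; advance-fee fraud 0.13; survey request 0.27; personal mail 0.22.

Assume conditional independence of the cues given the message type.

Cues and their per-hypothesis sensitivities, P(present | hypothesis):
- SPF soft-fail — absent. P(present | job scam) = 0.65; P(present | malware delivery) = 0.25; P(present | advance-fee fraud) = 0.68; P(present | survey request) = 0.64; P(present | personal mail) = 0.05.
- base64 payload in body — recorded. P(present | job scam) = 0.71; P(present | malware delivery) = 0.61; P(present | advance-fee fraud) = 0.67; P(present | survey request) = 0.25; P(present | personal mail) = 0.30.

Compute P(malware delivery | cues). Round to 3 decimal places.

For each hypothesis, the unnormalized posterior weight is prior × product of the cue likelihoods (using 1 − P(present | H) for each absent cue):
  job scam: 0.08 × (1 − 0.65) × 0.71 = 0.01988
  malware delivery: 0.30 × (1 − 0.25) × 0.61 = 0.13725
  advance-fee fraud: 0.13 × (1 − 0.68) × 0.67 = 0.027872
  survey request: 0.27 × (1 − 0.64) × 0.25 = 0.0243
  personal mail: 0.22 × (1 − 0.05) × 0.30 = 0.0627
The unnormalized weights sum to 0.272.
P(malware delivery | evidence) = 0.13725 / 0.272 ≈ 0.505.

0.505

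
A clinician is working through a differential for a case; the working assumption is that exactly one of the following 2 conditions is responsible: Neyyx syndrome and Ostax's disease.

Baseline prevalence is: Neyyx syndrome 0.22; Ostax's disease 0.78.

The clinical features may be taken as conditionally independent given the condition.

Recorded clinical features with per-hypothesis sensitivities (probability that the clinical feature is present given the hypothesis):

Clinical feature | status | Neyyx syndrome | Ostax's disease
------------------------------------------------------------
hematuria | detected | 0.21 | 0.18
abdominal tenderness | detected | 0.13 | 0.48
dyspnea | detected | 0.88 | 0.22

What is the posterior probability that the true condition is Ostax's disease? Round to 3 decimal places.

For each hypothesis, the unnormalized posterior weight is prior × product of the clinical feature likelihoods:
  Neyyx syndrome: 0.22 × 0.21 × 0.13 × 0.88 = 0.0052853
  Ostax's disease: 0.78 × 0.18 × 0.48 × 0.22 = 0.014826
Normalizing constant Z = 0.0052853 + 0.014826 = 0.020112.
P(Ostax's disease | evidence) = 0.014826 / 0.020112 ≈ 0.737.

0.737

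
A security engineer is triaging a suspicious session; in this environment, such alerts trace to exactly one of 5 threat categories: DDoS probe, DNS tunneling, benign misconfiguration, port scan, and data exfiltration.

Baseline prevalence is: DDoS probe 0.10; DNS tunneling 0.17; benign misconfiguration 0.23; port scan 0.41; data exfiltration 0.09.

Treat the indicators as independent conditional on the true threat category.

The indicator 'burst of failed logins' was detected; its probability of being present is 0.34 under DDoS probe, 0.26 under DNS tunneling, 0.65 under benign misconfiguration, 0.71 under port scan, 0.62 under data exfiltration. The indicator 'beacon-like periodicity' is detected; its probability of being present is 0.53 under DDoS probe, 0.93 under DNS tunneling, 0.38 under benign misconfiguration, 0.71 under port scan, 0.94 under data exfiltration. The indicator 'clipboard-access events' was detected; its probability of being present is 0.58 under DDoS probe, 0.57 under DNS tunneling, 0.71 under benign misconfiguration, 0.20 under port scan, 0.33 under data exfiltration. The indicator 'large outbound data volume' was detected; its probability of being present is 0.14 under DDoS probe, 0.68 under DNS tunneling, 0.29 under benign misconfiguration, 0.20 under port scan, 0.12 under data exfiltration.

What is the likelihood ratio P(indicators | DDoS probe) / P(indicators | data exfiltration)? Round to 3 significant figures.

0.634

The Bayes factor is the ratio of the joint likelihoods of the indicator pattern under the two hypotheses.
  DDoS probe: 0.34 × 0.53 × 0.58 × 0.14 = 0.014632
  data exfiltration: 0.62 × 0.94 × 0.33 × 0.12 = 0.023079
Bayes factor = 0.014632 / 0.023079 ≈ 0.634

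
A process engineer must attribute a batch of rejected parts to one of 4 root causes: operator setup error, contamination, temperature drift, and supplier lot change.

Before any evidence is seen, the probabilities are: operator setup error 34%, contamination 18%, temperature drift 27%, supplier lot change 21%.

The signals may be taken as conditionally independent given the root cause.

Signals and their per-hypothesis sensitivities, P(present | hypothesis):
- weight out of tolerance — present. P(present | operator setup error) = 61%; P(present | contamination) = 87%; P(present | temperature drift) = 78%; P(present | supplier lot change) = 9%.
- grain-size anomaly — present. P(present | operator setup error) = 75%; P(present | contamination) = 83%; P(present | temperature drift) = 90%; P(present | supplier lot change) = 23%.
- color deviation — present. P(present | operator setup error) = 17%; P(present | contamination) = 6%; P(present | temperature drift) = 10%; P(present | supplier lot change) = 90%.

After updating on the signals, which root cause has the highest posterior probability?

operator setup error

Multiply each prior by the joint likelihood of the signal pattern:
  operator setup error: 0.34 × 0.61 × 0.75 × 0.17 = 0.026444
  contamination: 0.18 × 0.87 × 0.83 × 0.06 = 0.0077987
  temperature drift: 0.27 × 0.78 × 0.90 × 0.10 = 0.018954
  supplier lot change: 0.21 × 0.09 × 0.23 × 0.90 = 0.0039123
The unnormalized weights sum to 0.057108.
P(operator setup error | evidence) ≈ 0.026444 / 0.057108 ≈ 0.463
P(contamination | evidence) ≈ 0.0077987 / 0.057108 ≈ 0.137
P(temperature drift | evidence) ≈ 0.018954 / 0.057108 ≈ 0.332
P(supplier lot change | evidence) ≈ 0.0039123 / 0.057108 ≈ 0.069
The largest is 0.463, so operator setup error is most probable.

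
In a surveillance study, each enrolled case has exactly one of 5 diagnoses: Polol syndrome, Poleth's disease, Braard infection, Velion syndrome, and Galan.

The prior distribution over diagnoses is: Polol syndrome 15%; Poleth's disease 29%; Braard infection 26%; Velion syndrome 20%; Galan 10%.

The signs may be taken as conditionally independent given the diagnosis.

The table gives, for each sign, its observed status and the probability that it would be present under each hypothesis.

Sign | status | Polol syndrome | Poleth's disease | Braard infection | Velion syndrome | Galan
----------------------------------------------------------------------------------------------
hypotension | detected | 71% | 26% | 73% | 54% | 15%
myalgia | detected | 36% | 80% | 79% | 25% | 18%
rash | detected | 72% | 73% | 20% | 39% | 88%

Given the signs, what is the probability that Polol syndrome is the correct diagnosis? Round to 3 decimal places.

By Bayes' rule with conditional independence, the unnormalized weight for each hypothesis is prior × ∏ likelihoods:
  Polol syndrome: 0.15 × 0.71 × 0.36 × 0.72 = 0.027605
  Poleth's disease: 0.29 × 0.26 × 0.80 × 0.73 = 0.044034
  Braard infection: 0.26 × 0.73 × 0.79 × 0.20 = 0.029988
  Velion syndrome: 0.20 × 0.54 × 0.25 × 0.39 = 0.01053
  Galan: 0.10 × 0.15 × 0.18 × 0.88 = 0.002376
Normalizing constant Z = 0.027605 + 0.044034 + 0.029988 + 0.01053 + 0.002376 = 0.11453.
P(Polol syndrome | evidence) = 0.027605 / 0.11453 ≈ 0.241.

0.241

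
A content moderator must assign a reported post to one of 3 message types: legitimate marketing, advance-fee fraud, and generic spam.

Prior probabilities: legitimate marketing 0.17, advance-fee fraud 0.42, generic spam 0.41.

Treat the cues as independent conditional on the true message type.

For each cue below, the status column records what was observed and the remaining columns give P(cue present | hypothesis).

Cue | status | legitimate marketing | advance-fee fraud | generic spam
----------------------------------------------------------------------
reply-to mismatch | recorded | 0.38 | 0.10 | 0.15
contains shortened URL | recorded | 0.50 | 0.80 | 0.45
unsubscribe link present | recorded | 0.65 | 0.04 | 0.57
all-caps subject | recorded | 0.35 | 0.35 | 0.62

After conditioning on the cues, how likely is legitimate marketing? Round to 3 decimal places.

0.418

Multiply each prior by the joint likelihood of the cue pattern:
  legitimate marketing: 0.17 × 0.38 × 0.50 × 0.65 × 0.35 = 0.0073483
  advance-fee fraud: 0.42 × 0.10 × 0.80 × 0.04 × 0.35 = 0.0004704
  generic spam: 0.41 × 0.15 × 0.45 × 0.57 × 0.62 = 0.0097803
Marginal likelihood of the evidence = 0.017599.
P(legitimate marketing | evidence) = 0.0073483 / 0.017599 ≈ 0.418.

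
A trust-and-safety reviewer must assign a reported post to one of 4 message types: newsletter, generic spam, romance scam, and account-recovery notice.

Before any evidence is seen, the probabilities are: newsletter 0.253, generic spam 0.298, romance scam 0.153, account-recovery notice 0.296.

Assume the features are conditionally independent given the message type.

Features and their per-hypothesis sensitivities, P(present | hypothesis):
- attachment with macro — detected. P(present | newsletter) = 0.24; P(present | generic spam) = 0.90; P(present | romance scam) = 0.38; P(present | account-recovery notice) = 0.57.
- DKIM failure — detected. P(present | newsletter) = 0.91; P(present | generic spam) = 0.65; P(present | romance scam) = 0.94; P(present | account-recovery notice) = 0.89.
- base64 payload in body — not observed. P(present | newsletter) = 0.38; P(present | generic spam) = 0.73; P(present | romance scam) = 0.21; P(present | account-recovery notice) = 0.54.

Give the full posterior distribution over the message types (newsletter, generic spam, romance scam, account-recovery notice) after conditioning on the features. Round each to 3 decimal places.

0.177, 0.243, 0.223, 0.357

For each hypothesis, the unnormalized posterior weight is prior × product of the feature likelihoods (using 1 − P(present | H) for each absent feature):
  newsletter: 0.253 × 0.24 × 0.91 × (1 − 0.38) = 0.034258
  generic spam: 0.298 × 0.90 × 0.65 × (1 − 0.73) = 0.047069
  romance scam: 0.153 × 0.38 × 0.94 × (1 − 0.21) = 0.043175
  account-recovery notice: 0.296 × 0.57 × 0.89 × (1 − 0.54) = 0.069074
Marginal likelihood of the evidence = 0.19358.
P(newsletter | evidence) = 0.034258 / 0.19358 ≈ 0.177
P(generic spam | evidence) = 0.047069 / 0.19358 ≈ 0.243
P(romance scam | evidence) = 0.043175 / 0.19358 ≈ 0.223
P(account-recovery notice | evidence) = 0.069074 / 0.19358 ≈ 0.357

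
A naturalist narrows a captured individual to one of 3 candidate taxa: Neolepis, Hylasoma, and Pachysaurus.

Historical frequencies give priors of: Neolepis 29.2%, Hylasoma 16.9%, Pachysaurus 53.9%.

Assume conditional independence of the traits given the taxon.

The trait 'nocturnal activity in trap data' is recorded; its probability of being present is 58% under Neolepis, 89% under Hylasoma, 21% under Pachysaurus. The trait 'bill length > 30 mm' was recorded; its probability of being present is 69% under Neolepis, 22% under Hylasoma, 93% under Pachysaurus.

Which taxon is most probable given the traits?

Neolepis

By Bayes' rule with conditional independence, the unnormalized weight for each hypothesis is prior × ∏ likelihoods:
  Neolepis: 0.292 × 0.58 × 0.69 = 0.11686
  Hylasoma: 0.169 × 0.89 × 0.22 = 0.03309
  Pachysaurus: 0.539 × 0.21 × 0.93 = 0.10527
The unnormalized weights sum to 0.25522.
P(Neolepis | evidence) ≈ 0.11686 / 0.25522 ≈ 0.458
P(Hylasoma | evidence) ≈ 0.03309 / 0.25522 ≈ 0.130
P(Pachysaurus | evidence) ≈ 0.10527 / 0.25522 ≈ 0.412
The largest is 0.458, so Neolepis is most probable.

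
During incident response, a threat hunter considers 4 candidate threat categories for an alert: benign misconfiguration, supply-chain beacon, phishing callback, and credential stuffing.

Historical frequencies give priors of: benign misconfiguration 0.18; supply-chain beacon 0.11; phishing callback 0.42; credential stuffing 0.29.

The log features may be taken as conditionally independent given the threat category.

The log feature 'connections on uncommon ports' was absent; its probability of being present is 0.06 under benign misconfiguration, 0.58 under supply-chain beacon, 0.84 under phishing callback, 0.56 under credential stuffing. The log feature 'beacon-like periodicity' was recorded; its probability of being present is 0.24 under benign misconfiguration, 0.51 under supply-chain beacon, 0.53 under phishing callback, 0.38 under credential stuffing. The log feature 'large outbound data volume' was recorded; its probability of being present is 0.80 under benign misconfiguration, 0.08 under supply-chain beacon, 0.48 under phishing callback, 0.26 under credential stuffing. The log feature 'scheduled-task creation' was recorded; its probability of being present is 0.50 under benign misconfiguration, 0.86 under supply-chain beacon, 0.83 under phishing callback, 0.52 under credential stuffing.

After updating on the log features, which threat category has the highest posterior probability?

Multiply each prior by the joint likelihood of the log feature pattern (using 1 − P(present | H) for each absent log feature):
  benign misconfiguration: 0.18 × (1 − 0.06) × 0.24 × 0.80 × 0.50 = 0.016243
  supply-chain beacon: 0.11 × (1 − 0.58) × 0.51 × 0.08 × 0.86 = 0.0016211
  phishing callback: 0.42 × (1 − 0.84) × 0.53 × 0.48 × 0.83 = 0.014189
  credential stuffing: 0.29 × (1 − 0.56) × 0.38 × 0.26 × 0.52 = 0.0065556
The unnormalized weights sum to 0.038609.
P(benign misconfiguration | evidence) ≈ 0.016243 / 0.038609 ≈ 0.421
P(supply-chain beacon | evidence) ≈ 0.0016211 / 0.038609 ≈ 0.042
P(phishing callback | evidence) ≈ 0.014189 / 0.038609 ≈ 0.368
P(credential stuffing | evidence) ≈ 0.0065556 / 0.038609 ≈ 0.170
The largest is 0.421, so benign misconfiguration is most probable.

benign misconfiguration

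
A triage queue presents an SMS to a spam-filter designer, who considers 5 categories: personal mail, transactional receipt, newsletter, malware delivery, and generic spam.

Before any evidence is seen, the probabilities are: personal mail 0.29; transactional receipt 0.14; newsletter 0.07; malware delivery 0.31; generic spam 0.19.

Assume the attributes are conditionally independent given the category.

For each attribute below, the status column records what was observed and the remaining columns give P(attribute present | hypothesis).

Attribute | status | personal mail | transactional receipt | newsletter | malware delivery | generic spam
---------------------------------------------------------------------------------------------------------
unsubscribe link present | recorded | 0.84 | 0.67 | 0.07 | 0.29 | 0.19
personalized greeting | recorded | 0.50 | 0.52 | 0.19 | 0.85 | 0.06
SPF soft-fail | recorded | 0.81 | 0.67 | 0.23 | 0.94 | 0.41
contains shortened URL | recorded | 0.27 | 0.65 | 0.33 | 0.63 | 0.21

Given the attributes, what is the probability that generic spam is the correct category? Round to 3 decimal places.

For each hypothesis, the unnormalized posterior weight is prior × product of the attribute likelihoods:
  personal mail: 0.29 × 0.84 × 0.50 × 0.81 × 0.27 = 0.026638
  transactional receipt: 0.14 × 0.67 × 0.52 × 0.67 × 0.65 = 0.021242
  newsletter: 0.07 × 0.07 × 0.19 × 0.23 × 0.33 = 7.0663e-05
  malware delivery: 0.31 × 0.29 × 0.85 × 0.94 × 0.63 = 0.045253
  generic spam: 0.19 × 0.19 × 0.06 × 0.41 × 0.21 = 0.00018649
Normalizing constant Z = 0.026638 + 0.021242 + 7.0663e-05 + 0.045253 + 0.00018649 = 0.09339.
P(generic spam | evidence) = 0.00018649 / 0.09339 ≈ 0.002.

0.002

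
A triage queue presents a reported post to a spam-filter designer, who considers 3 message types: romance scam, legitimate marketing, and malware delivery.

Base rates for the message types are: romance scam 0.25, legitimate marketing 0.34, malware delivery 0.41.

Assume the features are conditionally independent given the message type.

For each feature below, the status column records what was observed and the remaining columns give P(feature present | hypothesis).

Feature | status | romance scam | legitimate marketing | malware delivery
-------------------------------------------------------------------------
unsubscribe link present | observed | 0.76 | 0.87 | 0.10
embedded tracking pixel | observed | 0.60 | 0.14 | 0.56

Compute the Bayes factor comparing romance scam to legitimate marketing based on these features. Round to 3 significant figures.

3.74

Take the product of per-feature likelihoods under each hypothesis, then divide.
  romance scam: 0.76 × 0.60 = 0.456
  legitimate marketing: 0.87 × 0.14 = 0.1218
Bayes factor = 0.456 / 0.1218 ≈ 3.74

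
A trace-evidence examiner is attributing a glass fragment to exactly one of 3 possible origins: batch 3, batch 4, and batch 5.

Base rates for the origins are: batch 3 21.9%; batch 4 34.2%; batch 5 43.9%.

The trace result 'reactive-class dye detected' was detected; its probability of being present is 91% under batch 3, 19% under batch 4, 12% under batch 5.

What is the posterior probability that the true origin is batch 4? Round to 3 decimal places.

By Bayes' rule, the unnormalized weight for each hypothesis is prior × likelihood:
  batch 3: 0.219 × 0.91 = 0.19929
  batch 4: 0.342 × 0.19 = 0.06498
  batch 5: 0.439 × 0.12 = 0.05268
Marginal likelihood of the evidence = 0.31695.
P(batch 4 | evidence) = 0.06498 / 0.31695 ≈ 0.205.

0.205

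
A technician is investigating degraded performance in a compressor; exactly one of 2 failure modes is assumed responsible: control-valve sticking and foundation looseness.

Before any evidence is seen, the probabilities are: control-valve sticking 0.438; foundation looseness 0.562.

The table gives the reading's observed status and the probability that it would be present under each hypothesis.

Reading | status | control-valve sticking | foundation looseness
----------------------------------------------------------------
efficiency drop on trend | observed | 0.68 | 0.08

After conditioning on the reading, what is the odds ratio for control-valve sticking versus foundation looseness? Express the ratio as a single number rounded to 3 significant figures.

6.62

The normalizing constant cancels in an odds ratio, so compute prior × likelihood for the two hypotheses only:
  control-valve sticking: 0.438 × 0.68 = 0.29784
  foundation looseness: 0.562 × 0.08 = 0.04496
Odds(control-valve sticking : foundation looseness) = 0.29784 / 0.04496 ≈ 6.62.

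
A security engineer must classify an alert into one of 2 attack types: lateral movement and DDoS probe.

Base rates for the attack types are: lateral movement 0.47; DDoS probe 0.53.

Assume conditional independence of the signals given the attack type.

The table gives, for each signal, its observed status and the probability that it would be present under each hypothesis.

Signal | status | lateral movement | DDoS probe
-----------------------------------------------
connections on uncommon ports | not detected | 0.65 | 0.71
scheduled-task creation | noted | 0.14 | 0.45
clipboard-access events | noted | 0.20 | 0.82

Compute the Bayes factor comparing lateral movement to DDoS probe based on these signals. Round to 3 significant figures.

0.0916

Joint likelihood of the signal pattern under each hypothesis (using 1 − P(present | H) for each absent signal):
  lateral movement: (1 − 0.65) × 0.14 × 0.20 = 0.0098
  DDoS probe: (1 − 0.71) × 0.45 × 0.82 = 0.10701
Bayes factor = 0.0098 / 0.10701 ≈ 0.0916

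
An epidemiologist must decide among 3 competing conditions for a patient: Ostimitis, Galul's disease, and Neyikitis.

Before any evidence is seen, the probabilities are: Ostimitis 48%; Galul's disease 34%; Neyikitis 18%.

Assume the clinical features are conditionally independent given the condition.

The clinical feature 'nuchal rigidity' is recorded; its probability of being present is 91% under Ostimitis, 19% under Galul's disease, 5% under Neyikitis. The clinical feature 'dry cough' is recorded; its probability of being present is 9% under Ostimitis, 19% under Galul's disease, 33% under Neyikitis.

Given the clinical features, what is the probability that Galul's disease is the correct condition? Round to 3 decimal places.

For each hypothesis, the unnormalized posterior weight is prior × product of the clinical feature likelihoods:
  Ostimitis: 0.48 × 0.91 × 0.09 = 0.039312
  Galul's disease: 0.34 × 0.19 × 0.19 = 0.012274
  Neyikitis: 0.18 × 0.05 × 0.33 = 0.00297
The unnormalized weights sum to 0.054556.
P(Galul's disease | evidence) = 0.012274 / 0.054556 ≈ 0.225.

0.225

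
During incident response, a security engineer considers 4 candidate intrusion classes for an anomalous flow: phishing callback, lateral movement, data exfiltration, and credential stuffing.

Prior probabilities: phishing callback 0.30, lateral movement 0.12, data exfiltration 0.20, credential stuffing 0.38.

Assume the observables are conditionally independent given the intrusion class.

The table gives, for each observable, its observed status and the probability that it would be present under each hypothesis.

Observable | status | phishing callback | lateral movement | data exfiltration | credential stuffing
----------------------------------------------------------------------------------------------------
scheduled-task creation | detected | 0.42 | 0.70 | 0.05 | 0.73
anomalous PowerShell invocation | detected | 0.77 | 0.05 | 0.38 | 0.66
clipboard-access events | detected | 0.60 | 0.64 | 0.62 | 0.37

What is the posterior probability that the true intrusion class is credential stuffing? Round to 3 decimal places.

Multiply each prior by the joint likelihood of the observable pattern:
  phishing callback: 0.30 × 0.42 × 0.77 × 0.60 = 0.058212
  lateral movement: 0.12 × 0.70 × 0.05 × 0.64 = 0.002688
  data exfiltration: 0.20 × 0.05 × 0.38 × 0.62 = 0.002356
  credential stuffing: 0.38 × 0.73 × 0.66 × 0.37 = 0.067741
Marginal likelihood of the evidence = 0.131.
P(credential stuffing | evidence) = 0.067741 / 0.131 ≈ 0.517.

0.517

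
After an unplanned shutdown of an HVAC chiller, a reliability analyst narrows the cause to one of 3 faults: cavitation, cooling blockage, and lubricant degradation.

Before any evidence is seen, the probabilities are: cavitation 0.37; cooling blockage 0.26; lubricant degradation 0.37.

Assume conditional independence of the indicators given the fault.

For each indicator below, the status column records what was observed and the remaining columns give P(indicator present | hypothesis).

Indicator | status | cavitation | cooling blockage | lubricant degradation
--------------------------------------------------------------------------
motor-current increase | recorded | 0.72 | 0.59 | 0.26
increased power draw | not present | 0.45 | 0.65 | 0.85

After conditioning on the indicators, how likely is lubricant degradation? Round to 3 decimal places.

By Bayes' rule with conditional independence, the unnormalized weight for each hypothesis is prior × ∏ likelihoods (using 1 − P(present | H) for each absent indicator):
  cavitation: 0.37 × 0.72 × (1 − 0.45) = 0.14652
  cooling blockage: 0.26 × 0.59 × (1 − 0.65) = 0.05369
  lubricant degradation: 0.37 × 0.26 × (1 − 0.85) = 0.01443
Marginal likelihood of the evidence = 0.21464.
P(lubricant degradation | evidence) = 0.01443 / 0.21464 ≈ 0.067.

0.067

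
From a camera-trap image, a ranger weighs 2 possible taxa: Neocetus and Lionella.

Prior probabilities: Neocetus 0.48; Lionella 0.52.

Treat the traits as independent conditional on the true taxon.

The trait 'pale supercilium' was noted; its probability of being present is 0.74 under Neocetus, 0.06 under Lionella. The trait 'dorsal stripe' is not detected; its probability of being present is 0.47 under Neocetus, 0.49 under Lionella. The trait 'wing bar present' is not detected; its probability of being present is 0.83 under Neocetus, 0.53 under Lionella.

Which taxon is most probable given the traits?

Neocetus

For each hypothesis, the unnormalized posterior weight is prior × product of the trait likelihoods (using 1 − P(present | H) for each absent trait):
  Neocetus: 0.48 × 0.74 × (1 − 0.47) × (1 − 0.83) = 0.032004
  Lionella: 0.52 × 0.06 × (1 − 0.49) × (1 − 0.53) = 0.0074786
The unnormalized weights sum to 0.039482.
P(Neocetus | evidence) ≈ 0.032004 / 0.039482 ≈ 0.811
P(Lionella | evidence) ≈ 0.0074786 / 0.039482 ≈ 0.189
The largest is 0.811, so Neocetus is most probable.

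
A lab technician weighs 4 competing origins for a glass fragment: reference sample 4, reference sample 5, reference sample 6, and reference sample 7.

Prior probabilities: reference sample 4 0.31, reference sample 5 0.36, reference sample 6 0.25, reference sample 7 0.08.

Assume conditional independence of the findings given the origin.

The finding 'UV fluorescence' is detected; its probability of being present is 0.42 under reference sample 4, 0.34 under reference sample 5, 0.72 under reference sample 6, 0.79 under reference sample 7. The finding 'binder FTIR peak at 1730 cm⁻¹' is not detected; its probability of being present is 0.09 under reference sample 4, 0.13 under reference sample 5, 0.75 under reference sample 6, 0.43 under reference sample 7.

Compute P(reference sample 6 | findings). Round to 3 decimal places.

0.147

By Bayes' rule with conditional independence, the unnormalized weight for each hypothesis is prior × ∏ likelihoods (using 1 − P(present | H) for each absent finding):
  reference sample 4: 0.31 × 0.42 × (1 − 0.09) = 0.11848
  reference sample 5: 0.36 × 0.34 × (1 − 0.13) = 0.10649
  reference sample 6: 0.25 × 0.72 × (1 − 0.75) = 0.045
  reference sample 7: 0.08 × 0.79 × (1 − 0.43) = 0.036024
The unnormalized weights sum to 0.30599.
P(reference sample 6 | evidence) = 0.045 / 0.30599 ≈ 0.147.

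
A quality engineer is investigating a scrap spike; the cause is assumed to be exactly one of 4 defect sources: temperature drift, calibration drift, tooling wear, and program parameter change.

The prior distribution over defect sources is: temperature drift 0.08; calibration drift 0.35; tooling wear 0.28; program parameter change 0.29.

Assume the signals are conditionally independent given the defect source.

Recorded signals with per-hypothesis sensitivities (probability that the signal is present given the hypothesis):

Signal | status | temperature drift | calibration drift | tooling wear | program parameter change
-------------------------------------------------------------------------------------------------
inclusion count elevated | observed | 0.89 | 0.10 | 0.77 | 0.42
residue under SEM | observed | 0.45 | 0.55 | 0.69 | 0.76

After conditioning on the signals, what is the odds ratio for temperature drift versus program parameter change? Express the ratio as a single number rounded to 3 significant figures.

Unnormalized posterior weight (prior times the signal likelihoods) for each of the two hypotheses:
  temperature drift: 0.08 × 0.89 × 0.45 = 0.03204
  program parameter change: 0.29 × 0.42 × 0.76 = 0.092568
Odds(temperature drift : program parameter change) = 0.03204 / 0.092568 ≈ 0.346.

0.346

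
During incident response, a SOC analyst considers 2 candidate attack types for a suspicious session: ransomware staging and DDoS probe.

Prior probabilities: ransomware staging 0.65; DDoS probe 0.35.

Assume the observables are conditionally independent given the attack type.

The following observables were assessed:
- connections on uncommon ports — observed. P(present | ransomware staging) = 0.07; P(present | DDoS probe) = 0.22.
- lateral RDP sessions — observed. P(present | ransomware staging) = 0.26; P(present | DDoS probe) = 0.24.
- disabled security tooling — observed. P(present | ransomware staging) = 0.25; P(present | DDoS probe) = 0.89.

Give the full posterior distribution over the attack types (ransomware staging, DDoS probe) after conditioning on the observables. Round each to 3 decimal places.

0.152, 0.848

Multiply each prior by the joint likelihood of the observable pattern:
  ransomware staging: 0.65 × 0.07 × 0.26 × 0.25 = 0.0029575
  DDoS probe: 0.35 × 0.22 × 0.24 × 0.89 = 0.016447
Normalizing constant Z = 0.0029575 + 0.016447 = 0.019405.
P(ransomware staging | evidence) = 0.0029575 / 0.019405 ≈ 0.152
P(DDoS probe | evidence) = 0.016447 / 0.019405 ≈ 0.848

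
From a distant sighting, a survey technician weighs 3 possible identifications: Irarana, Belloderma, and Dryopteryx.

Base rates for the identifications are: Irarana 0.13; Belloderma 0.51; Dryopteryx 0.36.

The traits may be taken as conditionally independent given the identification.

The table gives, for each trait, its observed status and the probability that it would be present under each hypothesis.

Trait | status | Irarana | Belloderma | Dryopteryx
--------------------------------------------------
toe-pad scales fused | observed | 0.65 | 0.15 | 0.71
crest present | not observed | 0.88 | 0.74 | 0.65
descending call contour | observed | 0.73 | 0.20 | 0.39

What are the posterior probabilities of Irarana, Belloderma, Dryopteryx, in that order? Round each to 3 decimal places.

0.160, 0.086, 0.754

By Bayes' rule with conditional independence, the unnormalized weight for each hypothesis is prior × ∏ likelihoods (using 1 − P(present | H) for each absent trait):
  Irarana: 0.13 × 0.65 × (1 − 0.88) × 0.73 = 0.0074022
  Belloderma: 0.51 × 0.15 × (1 − 0.74) × 0.20 = 0.003978
  Dryopteryx: 0.36 × 0.71 × (1 − 0.65) × 0.39 = 0.034889
Marginal likelihood of the evidence = 0.04627.
P(Irarana | evidence) = 0.0074022 / 0.04627 ≈ 0.160
P(Belloderma | evidence) = 0.003978 / 0.04627 ≈ 0.086
P(Dryopteryx | evidence) = 0.034889 / 0.04627 ≈ 0.754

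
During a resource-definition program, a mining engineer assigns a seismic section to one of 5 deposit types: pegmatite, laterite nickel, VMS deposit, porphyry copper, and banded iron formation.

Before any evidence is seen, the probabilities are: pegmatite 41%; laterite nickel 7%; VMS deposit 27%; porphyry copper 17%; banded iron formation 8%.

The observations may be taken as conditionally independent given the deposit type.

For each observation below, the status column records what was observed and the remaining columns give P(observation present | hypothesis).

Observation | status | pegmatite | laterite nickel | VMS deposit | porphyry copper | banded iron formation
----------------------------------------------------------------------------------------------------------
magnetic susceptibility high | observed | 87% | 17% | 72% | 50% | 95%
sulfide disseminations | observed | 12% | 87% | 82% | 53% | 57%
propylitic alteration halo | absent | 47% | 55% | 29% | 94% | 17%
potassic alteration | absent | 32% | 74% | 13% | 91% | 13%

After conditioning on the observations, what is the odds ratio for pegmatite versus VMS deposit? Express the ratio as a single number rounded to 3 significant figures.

Posterior odds equal prior odds times the likelihood ratio; only the two competing hypotheses matter (using 1 − P(present | H) for each absent observation).
  pegmatite: 0.41 × 0.87 × 0.12 × (1 − 0.47) × (1 − 0.32) = 0.015427
  VMS deposit: 0.27 × 0.72 × 0.82 × (1 − 0.29) × (1 − 0.13) = 0.098466
Odds(pegmatite : VMS deposit) = 0.015427 / 0.098466 ≈ 0.157.

0.157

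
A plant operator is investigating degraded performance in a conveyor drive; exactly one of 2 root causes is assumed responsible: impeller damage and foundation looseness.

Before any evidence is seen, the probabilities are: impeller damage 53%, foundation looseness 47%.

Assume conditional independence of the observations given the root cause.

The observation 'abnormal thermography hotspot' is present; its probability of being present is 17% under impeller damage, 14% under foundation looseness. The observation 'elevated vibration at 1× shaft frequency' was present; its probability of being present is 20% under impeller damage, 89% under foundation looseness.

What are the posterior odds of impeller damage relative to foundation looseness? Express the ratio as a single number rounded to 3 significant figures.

0.308

Unnormalized posterior weight (prior times the observation likelihoods) for each of the two hypotheses:
  impeller damage: 0.53 × 0.17 × 0.20 = 0.01802
  foundation looseness: 0.47 × 0.14 × 0.89 = 0.058562
Posterior odds = 0.01802 / 0.058562 ≈ 0.308.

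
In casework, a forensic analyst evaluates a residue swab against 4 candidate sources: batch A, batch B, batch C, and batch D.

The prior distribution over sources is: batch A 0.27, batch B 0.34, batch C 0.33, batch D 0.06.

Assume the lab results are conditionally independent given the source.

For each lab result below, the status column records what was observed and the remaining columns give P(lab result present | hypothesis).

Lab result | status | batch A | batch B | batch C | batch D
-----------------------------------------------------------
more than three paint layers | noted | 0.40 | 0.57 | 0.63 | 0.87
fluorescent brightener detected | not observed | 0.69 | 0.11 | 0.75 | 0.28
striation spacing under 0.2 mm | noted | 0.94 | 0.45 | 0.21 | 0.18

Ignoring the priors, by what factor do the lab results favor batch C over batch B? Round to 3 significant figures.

0.145

Take the product of per-lab result likelihoods under each hypothesis (using 1 − P(present | H) for each absent lab result), then divide.
  batch C: 0.63 × (1 − 0.75) × 0.21 = 0.033075
  batch B: 0.57 × (1 − 0.11) × 0.45 = 0.22828
Bayes factor = 0.033075 / 0.22828 ≈ 0.145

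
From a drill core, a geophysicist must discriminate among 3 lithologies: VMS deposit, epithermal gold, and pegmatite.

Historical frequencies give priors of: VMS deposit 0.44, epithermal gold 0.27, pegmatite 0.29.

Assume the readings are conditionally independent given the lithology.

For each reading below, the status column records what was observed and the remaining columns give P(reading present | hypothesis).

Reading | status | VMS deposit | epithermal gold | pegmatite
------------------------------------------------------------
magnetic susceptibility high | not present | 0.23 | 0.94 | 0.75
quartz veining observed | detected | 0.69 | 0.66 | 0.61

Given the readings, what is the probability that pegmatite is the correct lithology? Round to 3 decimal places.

0.153

Multiply each prior by the joint likelihood of the reading pattern (using 1 − P(present | H) for each absent reading):
  VMS deposit: 0.44 × (1 − 0.23) × 0.69 = 0.23377
  epithermal gold: 0.27 × (1 − 0.94) × 0.66 = 0.010692
  pegmatite: 0.29 × (1 − 0.75) × 0.61 = 0.044225
Marginal likelihood of the evidence = 0.28869.
P(pegmatite | evidence) = 0.044225 / 0.28869 ≈ 0.153.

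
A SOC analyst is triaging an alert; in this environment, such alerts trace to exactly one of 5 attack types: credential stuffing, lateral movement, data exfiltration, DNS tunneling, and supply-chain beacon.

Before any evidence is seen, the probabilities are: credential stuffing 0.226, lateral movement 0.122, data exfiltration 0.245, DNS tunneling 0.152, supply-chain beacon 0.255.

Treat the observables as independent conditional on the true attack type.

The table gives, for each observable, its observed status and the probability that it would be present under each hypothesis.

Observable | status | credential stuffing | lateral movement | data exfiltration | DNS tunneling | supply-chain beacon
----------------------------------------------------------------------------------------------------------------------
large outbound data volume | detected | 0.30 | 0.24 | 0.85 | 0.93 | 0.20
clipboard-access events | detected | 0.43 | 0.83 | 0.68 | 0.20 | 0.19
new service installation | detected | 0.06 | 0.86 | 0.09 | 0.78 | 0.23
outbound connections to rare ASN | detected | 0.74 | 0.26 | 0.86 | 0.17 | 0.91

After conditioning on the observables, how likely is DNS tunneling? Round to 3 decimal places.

0.160

Multiply each prior by the joint likelihood of the observable pattern:
  credential stuffing: 0.226 × 0.30 × 0.43 × 0.06 × 0.74 = 0.0012944
  lateral movement: 0.122 × 0.24 × 0.83 × 0.86 × 0.26 = 0.005434
  data exfiltration: 0.245 × 0.85 × 0.68 × 0.09 × 0.86 = 0.010961
  DNS tunneling: 0.152 × 0.93 × 0.20 × 0.78 × 0.17 = 0.0037489
  supply-chain beacon: 0.255 × 0.20 × 0.19 × 0.23 × 0.91 = 0.0020281
Normalizing constant Z = 0.0012944 + 0.005434 + 0.010961 + 0.0037489 + 0.0020281 = 0.023466.
P(DNS tunneling | evidence) = 0.0037489 / 0.023466 ≈ 0.160.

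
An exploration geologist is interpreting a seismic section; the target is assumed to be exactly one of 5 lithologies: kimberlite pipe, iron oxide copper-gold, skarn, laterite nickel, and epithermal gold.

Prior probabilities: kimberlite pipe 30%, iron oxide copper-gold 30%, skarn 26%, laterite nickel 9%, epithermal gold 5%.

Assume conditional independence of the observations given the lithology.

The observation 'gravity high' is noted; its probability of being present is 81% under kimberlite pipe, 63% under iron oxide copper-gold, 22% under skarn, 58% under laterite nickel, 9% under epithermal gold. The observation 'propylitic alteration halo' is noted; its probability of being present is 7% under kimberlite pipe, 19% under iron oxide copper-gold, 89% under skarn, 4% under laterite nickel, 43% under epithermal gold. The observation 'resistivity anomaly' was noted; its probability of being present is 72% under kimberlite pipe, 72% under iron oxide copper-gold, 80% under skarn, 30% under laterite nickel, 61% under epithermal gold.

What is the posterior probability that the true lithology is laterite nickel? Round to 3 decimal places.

0.008

By Bayes' rule with conditional independence, the unnormalized weight for each hypothesis is prior × ∏ likelihoods:
  kimberlite pipe: 0.30 × 0.81 × 0.07 × 0.72 = 0.012247
  iron oxide copper-gold: 0.30 × 0.63 × 0.19 × 0.72 = 0.025855
  skarn: 0.26 × 0.22 × 0.89 × 0.80 = 0.040726
  laterite nickel: 0.09 × 0.58 × 0.04 × 0.30 = 0.0006264
  epithermal gold: 0.05 × 0.09 × 0.43 × 0.61 = 0.0011803
The unnormalized weights sum to 0.080636.
P(laterite nickel | evidence) = 0.0006264 / 0.080636 ≈ 0.008.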